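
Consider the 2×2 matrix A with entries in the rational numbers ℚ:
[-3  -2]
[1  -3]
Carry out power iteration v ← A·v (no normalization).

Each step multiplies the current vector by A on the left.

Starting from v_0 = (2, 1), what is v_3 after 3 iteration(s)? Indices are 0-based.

v_3 = (-68, 41)

v_0 = (2, 1).
v_1 = A·v_0 = (-8, -1).
v_2 = A·v_1 = (26, -5).
v_3 = A·v_2 = (-68, 41).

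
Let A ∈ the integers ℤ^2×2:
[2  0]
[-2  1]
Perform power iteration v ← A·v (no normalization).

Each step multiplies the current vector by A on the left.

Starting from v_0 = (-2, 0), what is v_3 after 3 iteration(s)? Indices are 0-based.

v_0 = (-2, 0).
v_1 = A·v_0 = (-4, 4).
v_2 = A·v_1 = (-8, 12).
v_3 = A·v_2 = (-16, 28).

v_3 = (-16, 28)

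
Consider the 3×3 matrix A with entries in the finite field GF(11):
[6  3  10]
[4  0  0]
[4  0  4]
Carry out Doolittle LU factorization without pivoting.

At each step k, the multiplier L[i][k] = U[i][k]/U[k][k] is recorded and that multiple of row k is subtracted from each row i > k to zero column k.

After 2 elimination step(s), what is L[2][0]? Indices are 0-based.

Step 1: pivot at (0,0) is 6.
  row1 ← row1 − (8)·row0  ⇒  L[1][0]=8, U row1=(0, 9, 8)
  row2 ← row2 − (8)·row0  ⇒  L[2][0]=8, U row2=(0, 9, 1)
Step 2: pivot at (1,1) is 9.
  row2 ← row2 − (1)·row1  ⇒  L[2][1]=1, U row2=(0, 0, 4)

L[2][0] = 8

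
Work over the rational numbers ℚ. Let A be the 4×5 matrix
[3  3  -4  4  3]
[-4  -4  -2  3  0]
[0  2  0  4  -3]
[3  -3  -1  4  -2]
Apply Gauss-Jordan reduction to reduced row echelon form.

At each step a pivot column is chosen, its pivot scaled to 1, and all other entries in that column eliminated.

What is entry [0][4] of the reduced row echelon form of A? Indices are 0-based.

[1] R0 /= 3  ⇒  (1, 1, -4/3, 4/3, 1)
     R1 -= -4·R0  ⇒  (0, 0, -22/3, 25/3, 4)
     R3 -= 3·R0  ⇒  (0, -6, 3, 0, -5)
[2] R1 <-> R2
[2] R1 /= 2  ⇒  (0, 1, 0, 2, -3/2)
     R0 -= 1·R1  ⇒  (1, 0, -4/3, -2/3, 5/2)
     R3 -= -6·R1  ⇒  (0, 0, 3, 12, -14)
[3] R2 /= -22/3  ⇒  (0, 0, 1, -25/22, -6/11)
     R0 -= -4/3·R2  ⇒  (1, 0, 0, -24/11, 39/22)
     R3 -= 3·R2  ⇒  (0, 0, 0, 339/22, -136/11)
[4] R3 /= 339/22  ⇒  (0, 0, 0, 1, -272/339)
     R0 -= -24/11·R3  ⇒  (1, 0, 0, 0, 5/226)
     R1 -= 2·R3  ⇒  (0, 1, 0, 0, 71/678)
     R2 -= -25/22·R3  ⇒  (0, 0, 1, 0, -494/339)

M[0][4] = 5/226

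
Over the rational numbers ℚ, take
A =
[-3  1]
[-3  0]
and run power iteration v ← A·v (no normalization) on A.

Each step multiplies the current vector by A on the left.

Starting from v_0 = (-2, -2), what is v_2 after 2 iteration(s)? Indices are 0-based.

v_2 = (-6, -12)

v_0 = (-2, -2).
v_1 = A·v_0 = (4, 6).
v_2 = A·v_1 = (-6, -12).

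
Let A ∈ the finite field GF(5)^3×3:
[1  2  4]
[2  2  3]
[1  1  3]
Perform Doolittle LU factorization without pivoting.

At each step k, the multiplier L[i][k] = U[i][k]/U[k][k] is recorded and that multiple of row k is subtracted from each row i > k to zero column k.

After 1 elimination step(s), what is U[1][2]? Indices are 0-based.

k=0: U[0][0]=1
  eliminate (1,0): mult=2, new row 1: (0, 3, 0); set L[1][0]=2
  eliminate (2,0): mult=1, new row 2: (0, 4, 4); set L[2][0]=1

U[1][2] = 0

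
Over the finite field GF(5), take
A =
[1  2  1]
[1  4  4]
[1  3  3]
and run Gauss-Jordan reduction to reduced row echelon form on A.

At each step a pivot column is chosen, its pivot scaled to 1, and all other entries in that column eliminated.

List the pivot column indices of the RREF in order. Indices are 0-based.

step 1: normalize row 0 (÷1) = (1, 2, 1)
  row 1: subtract 1×row0 = (0, 2, 3)
  row 2: subtract 1×row0 = (0, 1, 2)
step 2: normalize row 1 (÷2) = (0, 1, 4)
  row 0: subtract 2×row1 = (1, 0, 3)
  row 2: subtract 1×row1 = (0, 0, 3)
step 3: normalize row 2 (÷3) = (0, 0, 1)
  row 0: subtract 3×row2 = (1, 0, 0)
  row 1: subtract 4×row2 = (0, 1, 0)

pivot columns: 0, 1, 2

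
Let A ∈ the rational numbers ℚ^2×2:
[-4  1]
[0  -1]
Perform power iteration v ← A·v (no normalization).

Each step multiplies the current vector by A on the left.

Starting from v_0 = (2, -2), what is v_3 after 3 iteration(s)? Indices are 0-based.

v_3 = (-170, 2)

v_0 = (2, -2).
v_1 = A·v_0 = (-10, 2).
v_2 = A·v_1 = (42, -2).
v_3 = A·v_2 = (-170, 2).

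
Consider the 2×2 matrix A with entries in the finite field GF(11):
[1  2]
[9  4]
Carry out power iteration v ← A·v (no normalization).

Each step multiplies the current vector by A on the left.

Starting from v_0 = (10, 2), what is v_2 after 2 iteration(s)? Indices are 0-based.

v_2 = (1, 1)

v_0 = (10, 2).
v_1 = A·v_0 = (3, 10).
v_2 = A·v_1 = (1, 1).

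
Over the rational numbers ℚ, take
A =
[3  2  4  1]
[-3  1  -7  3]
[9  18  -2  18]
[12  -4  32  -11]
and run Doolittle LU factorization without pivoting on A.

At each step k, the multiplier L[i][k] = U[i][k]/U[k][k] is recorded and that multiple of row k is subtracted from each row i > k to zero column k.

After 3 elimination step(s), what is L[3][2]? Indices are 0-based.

L[3][2] = -2

k=0: U[0][0]=3
  eliminate (1,0): mult=-1, new row 1: (0, 3, -3, 4); set L[1][0]=-1
  eliminate (2,0): mult=3, new row 2: (0, 12, -14, 15); set L[2][0]=3
  eliminate (3,0): mult=4, new row 3: (0, -12, 16, -15); set L[3][0]=4
k=1: U[1][1]=3
  eliminate (2,1): mult=4, new row 2: (0, 0, -2, -1); set L[2][1]=4
  eliminate (3,1): mult=-4, new row 3: (0, 0, 4, 1); set L[3][1]=-4
k=2: U[2][2]=-2
  eliminate (3,2): mult=-2, new row 3: (0, 0, 0, -1); set L[3][2]=-2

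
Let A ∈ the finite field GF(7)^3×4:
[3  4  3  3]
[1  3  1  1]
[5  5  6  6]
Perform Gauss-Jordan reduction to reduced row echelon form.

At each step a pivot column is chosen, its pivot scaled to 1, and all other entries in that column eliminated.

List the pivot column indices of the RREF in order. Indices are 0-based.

pivot(0,0)=3: scale R0 → (1, 6, 1, 1)
  clear (1,0): R1 −= (1)R0 → (0, 4, 0, 0)
  clear (2,0): R2 −= (5)R0 → (0, 3, 1, 1)
pivot(1,1)=4: scale R1 → (0, 1, 0, 0)
  clear (0,1): R0 −= (6)R1 → (1, 0, 1, 1)
  clear (2,1): R2 −= (3)R1 → (0, 0, 1, 1)
pivot(2,2)=1: scale R2 → (0, 0, 1, 1)
  clear (0,2): R0 −= (1)R2 → (1, 0, 0, 0)

pivot columns: 0, 1, 2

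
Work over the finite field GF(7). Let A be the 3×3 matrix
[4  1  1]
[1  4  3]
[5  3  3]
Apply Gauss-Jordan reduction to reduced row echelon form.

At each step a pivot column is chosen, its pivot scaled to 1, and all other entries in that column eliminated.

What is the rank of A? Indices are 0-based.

step 1: normalize row 0 (÷4) = (1, 2, 2)
  row 1: subtract 1×row0 = (0, 2, 1)
  row 2: subtract 5×row0 = (0, 0, 0)
step 2: normalize row 1 (÷2) = (0, 1, 4)
  row 0: subtract 2×row1 = (1, 0, 1)
skip col 2 (zero from row 2)

rank = 2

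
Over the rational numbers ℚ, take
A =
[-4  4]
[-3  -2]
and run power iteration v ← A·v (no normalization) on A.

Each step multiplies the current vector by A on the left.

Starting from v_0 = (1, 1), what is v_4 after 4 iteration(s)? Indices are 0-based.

v_4 = (-320, -440)

v_0 = (1, 1).
v_1 = A·v_0 = (0, -5).
v_2 = A·v_1 = (-20, 10).
v_3 = A·v_2 = (120, 40).
v_4 = A·v_3 = (-320, -440).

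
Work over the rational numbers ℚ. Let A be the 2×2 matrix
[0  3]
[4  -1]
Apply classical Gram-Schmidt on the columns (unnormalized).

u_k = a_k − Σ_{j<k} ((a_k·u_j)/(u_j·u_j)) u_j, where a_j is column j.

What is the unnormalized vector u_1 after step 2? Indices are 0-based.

u_1 = (3, 0)

Step 1: u_0 = a_0 = (0, 4).
Step 2: u_1 = a_1 − (-1/4)·u_0 = (3, 0).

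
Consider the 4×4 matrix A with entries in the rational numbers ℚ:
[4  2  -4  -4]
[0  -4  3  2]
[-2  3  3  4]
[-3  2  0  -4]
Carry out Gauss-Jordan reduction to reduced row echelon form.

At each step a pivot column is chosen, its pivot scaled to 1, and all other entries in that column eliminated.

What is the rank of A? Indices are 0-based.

rank = 4

[1] R0 /= 4  ⇒  (1, 1/2, -1, -1)
     R2 -= -2·R0  ⇒  (0, 4, 1, 2)
     R3 -= -3·R0  ⇒  (0, 7/2, -3, -7)
[2] R1 /= -4  ⇒  (0, 1, -3/4, -1/2)
     R0 -= 1/2·R1  ⇒  (1, 0, -5/8, -3/4)
     R2 -= 4·R1  ⇒  (0, 0, 4, 4)
     R3 -= 7/2·R1  ⇒  (0, 0, -3/8, -21/4)
[3] R2 /= 4  ⇒  (0, 0, 1, 1)
     R0 -= -5/8·R2  ⇒  (1, 0, 0, -1/8)
     R1 -= -3/4·R2  ⇒  (0, 1, 0, 1/4)
     R3 -= -3/8·R2  ⇒  (0, 0, 0, -39/8)
[4] R3 /= -39/8  ⇒  (0, 0, 0, 1)
     R0 -= -1/8·R3  ⇒  (1, 0, 0, 0)
     R1 -= 1/4·R3  ⇒  (0, 1, 0, 0)
     R2 -= 1·R3  ⇒  (0, 0, 1, 0)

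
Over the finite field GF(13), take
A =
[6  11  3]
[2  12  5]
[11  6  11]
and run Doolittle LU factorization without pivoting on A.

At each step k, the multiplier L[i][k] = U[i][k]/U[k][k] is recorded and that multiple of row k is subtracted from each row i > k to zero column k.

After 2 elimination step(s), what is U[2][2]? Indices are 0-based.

Step 1: pivot at (0,0) is 6.
  row1 ← row1 − (9)·row0  ⇒  L[1][0]=9, U row1=(0, 4, 4)
  row2 ← row2 − (4)·row0  ⇒  L[2][0]=4, U row2=(0, 1, 12)
Step 2: pivot at (1,1) is 4.
  row2 ← row2 − (10)·row1  ⇒  L[2][1]=10, U row2=(0, 0, 11)

U[2][2] = 11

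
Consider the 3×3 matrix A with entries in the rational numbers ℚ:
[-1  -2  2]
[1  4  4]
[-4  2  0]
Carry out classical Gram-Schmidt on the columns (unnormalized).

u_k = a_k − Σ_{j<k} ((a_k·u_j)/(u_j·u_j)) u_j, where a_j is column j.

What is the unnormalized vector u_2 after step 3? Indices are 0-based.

u_2 = (342/107, 190/107, -38/107)

Step 1: u_0 = a_0 = (-1, 1, -4).
Step 2: u_1 = a_1 − (-1/9)·u_0 = (-19/9, 37/9, 14/9).
Step 3: u_2 = a_2 − (1/9)·u_0 − (55/107)·u_1 = (342/107, 190/107, -38/107).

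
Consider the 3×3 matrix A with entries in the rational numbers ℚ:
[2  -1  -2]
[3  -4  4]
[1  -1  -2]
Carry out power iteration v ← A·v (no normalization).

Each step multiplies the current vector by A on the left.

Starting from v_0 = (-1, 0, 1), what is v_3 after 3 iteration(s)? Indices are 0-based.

v_0 = (-1, 0, 1).
v_1 = A·v_0 = (-4, 1, -3).
v_2 = A·v_1 = (-3, -28, 1).
v_3 = A·v_2 = (20, 107, 23).

v_3 = (20, 107, 23)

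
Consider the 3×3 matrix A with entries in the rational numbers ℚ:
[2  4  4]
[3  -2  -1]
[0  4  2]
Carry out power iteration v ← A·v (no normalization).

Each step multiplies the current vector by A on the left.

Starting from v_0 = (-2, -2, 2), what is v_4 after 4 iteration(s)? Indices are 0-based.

v_4 = (-928, -288, -480)

v_0 = (-2, -2, 2).
v_1 = A·v_0 = (-4, -4, -4).
v_2 = A·v_1 = (-40, 0, -24).
v_3 = A·v_2 = (-176, -96, -48).
v_4 = A·v_3 = (-928, -288, -480).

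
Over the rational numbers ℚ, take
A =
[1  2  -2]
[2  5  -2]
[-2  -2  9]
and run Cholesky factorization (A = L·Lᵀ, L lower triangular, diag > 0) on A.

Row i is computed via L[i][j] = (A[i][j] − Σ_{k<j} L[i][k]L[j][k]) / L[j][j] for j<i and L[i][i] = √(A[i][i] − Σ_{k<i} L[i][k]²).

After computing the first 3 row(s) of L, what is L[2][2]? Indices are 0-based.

Step 1: L[0][0] = √(1) = 1.
  L[1][0] = (2) / L[0][0] = 2.
Step 2: L[1][1] = √(1) = 1.
  L[2][0] = (-2) / L[0][0] = -2.
  L[2][1] = (2) / L[1][1] = 2.
Step 3: L[2][2] = √(1) = 1.

L[2][2] = 1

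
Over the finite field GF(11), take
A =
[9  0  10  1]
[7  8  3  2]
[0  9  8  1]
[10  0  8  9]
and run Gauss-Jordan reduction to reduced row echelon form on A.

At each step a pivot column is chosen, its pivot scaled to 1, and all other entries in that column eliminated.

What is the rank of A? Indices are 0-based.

rank = 3

pivot(0,0)=9: scale R0 → (1, 0, 6, 5)
  clear (1,0): R1 −= (7)R0 → (0, 8, 5, 0)
  clear (3,0): R3 −= (10)R0 → (0, 0, 3, 3)
pivot(1,1)=8: scale R1 → (0, 1, 2, 0)
  clear (2,1): R2 −= (9)R1 → (0, 0, 1, 1)
pivot(2,2)=1: scale R2 → (0, 0, 1, 1)
  clear (0,2): R0 −= (6)R2 → (1, 0, 0, 10)
  clear (1,2): R1 −= (2)R2 → (0, 1, 0, 9)
  clear (3,2): R3 −= (3)R2 → (0, 0, 0, 0)
col 3: no nonzero at/below row 3; advance.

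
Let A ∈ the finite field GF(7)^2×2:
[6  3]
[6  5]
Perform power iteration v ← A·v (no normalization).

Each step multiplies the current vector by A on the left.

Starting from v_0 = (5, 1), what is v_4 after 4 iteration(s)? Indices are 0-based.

v_4 = (6, 1)

v_0 = (5, 1).
v_1 = A·v_0 = (5, 0).
v_2 = A·v_1 = (2, 2).
v_3 = A·v_2 = (4, 1).
v_4 = A·v_3 = (6, 1).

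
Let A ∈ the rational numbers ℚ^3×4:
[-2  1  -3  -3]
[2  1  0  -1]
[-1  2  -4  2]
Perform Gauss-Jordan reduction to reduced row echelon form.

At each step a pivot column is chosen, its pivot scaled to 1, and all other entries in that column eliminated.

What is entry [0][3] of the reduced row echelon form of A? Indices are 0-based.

pivot(0,0)=-2: scale R0 → (1, -1/2, 3/2, 3/2)
  clear (1,0): R1 −= (2)R0 → (0, 2, -3, -4)
  clear (2,0): R2 −= (-1)R0 → (0, 3/2, -5/2, 7/2)
pivot(1,1)=2: scale R1 → (0, 1, -3/2, -2)
  clear (0,1): R0 −= (-1/2)R1 → (1, 0, 3/4, 1/2)
  clear (2,1): R2 −= (3/2)R1 → (0, 0, -1/4, 13/2)
pivot(2,2)=-1/4: scale R2 → (0, 0, 1, -26)
  clear (0,2): R0 −= (3/4)R2 → (1, 0, 0, 20)
  clear (1,2): R1 −= (-3/2)R2 → (0, 1, 0, -41)

M[0][3] = 20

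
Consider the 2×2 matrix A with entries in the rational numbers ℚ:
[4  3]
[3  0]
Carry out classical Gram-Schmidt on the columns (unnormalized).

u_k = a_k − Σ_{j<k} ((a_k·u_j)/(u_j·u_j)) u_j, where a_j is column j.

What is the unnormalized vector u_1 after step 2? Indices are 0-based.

Step 1: u_0 = a_0 = (4, 3).
Step 2: u_1 = a_1 − (12/25)·u_0 = (27/25, -36/25).

u_1 = (27/25, -36/25)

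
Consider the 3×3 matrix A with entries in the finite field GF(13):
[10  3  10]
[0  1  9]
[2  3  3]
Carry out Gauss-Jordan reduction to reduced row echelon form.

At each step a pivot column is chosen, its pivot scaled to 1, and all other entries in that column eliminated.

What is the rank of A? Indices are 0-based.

[1] R0 /= 10  ⇒  (1, 12, 1)
     R2 -= 2·R0  ⇒  (0, 5, 1)
[2] R1 /= 1  ⇒  (0, 1, 9)
     R0 -= 12·R1  ⇒  (1, 0, 10)
     R2 -= 5·R1  ⇒  (0, 0, 8)
[3] R2 /= 8  ⇒  (0, 0, 1)
     R0 -= 10·R2  ⇒  (1, 0, 0)
     R1 -= 9·R2  ⇒  (0, 1, 0)

rank = 3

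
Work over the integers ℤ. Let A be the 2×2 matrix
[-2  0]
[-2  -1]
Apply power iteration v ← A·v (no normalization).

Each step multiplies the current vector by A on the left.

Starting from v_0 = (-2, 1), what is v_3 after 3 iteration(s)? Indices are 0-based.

v_0 = (-2, 1).
v_1 = A·v_0 = (4, 3).
v_2 = A·v_1 = (-8, -11).
v_3 = A·v_2 = (16, 27).

v_3 = (16, 27)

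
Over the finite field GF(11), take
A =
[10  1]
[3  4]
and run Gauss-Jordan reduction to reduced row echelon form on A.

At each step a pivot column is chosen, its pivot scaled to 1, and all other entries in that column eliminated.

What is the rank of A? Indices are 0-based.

rank = 2

step 1: normalize row 0 (÷10) = (1, 10)
  row 1: subtract 3×row0 = (0, 7)
step 2: normalize row 1 (÷7) = (0, 1)
  row 0: subtract 10×row1 = (1, 0)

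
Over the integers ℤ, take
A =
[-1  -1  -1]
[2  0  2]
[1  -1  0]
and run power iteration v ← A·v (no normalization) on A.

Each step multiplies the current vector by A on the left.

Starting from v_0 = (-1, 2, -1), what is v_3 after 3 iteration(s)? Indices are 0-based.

v_3 = (-5, 22, 13)

v_0 = (-1, 2, -1).
v_1 = A·v_0 = (0, -4, -3).
v_2 = A·v_1 = (7, -6, 4).
v_3 = A·v_2 = (-5, 22, 13).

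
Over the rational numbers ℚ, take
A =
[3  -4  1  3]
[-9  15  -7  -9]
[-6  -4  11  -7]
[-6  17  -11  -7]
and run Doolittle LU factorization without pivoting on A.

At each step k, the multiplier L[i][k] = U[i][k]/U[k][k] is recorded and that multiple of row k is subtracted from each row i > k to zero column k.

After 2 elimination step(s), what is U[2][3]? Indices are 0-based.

U[2][3] = -1

k=0: U[0][0]=3
  eliminate (1,0): mult=-3, new row 1: (0, 3, -4, 0); set L[1][0]=-3
  eliminate (2,0): mult=-2, new row 2: (0, -12, 13, -1); set L[2][0]=-2
  eliminate (3,0): mult=-2, new row 3: (0, 9, -9, -1); set L[3][0]=-2
k=1: U[1][1]=3
  eliminate (2,1): mult=-4, new row 2: (0, 0, -3, -1); set L[2][1]=-4
  eliminate (3,1): mult=3, new row 3: (0, 0, 3, -1); set L[3][1]=3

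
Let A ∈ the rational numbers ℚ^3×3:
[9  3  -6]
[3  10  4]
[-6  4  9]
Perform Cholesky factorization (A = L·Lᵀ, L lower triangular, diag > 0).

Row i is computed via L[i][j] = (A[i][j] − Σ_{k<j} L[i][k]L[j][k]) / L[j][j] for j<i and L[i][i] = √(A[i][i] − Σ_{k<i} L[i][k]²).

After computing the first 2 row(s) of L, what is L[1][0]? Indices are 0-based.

Step 1: L[0][0] = √(9) = 3.
  L[1][0] = (3) / L[0][0] = 1.
Step 2: L[1][1] = √(9) = 3.

L[1][0] = 1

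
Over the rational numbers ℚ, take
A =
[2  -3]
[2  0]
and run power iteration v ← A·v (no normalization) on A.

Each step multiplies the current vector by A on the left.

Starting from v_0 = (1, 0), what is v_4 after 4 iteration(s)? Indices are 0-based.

v_0 = (1, 0).
v_1 = A·v_0 = (2, 2).
v_2 = A·v_1 = (-2, 4).
v_3 = A·v_2 = (-16, -4).
v_4 = A·v_3 = (-20, -32).

v_4 = (-20, -32)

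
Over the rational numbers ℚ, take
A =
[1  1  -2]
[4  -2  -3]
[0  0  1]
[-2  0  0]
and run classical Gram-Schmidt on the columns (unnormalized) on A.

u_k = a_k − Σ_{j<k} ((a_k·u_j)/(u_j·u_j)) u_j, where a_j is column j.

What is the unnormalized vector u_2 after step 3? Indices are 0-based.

u_2 = (-1, -1/2, 1, -3/2)

Step 1: u_0 = a_0 = (1, 4, 0, -2).
Step 2: u_1 = a_1 − (-1/3)·u_0 = (4/3, -2/3, 0, -2/3).
Step 3: u_2 = a_2 − (-2/3)·u_0 − (-1/4)·u_1 = (-1, -1/2, 1, -3/2).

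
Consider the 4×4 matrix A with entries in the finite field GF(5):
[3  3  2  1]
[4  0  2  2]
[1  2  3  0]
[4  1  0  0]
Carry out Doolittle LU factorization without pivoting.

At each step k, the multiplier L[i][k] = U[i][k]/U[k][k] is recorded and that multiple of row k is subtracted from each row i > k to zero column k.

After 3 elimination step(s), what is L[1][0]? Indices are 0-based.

k=0: U[0][0]=3
  eliminate (1,0): mult=3, new row 1: (0, 1, 1, 4); set L[1][0]=3
  eliminate (2,0): mult=2, new row 2: (0, 1, 4, 3); set L[2][0]=2
  eliminate (3,0): mult=3, new row 3: (0, 2, 4, 2); set L[3][0]=3
k=1: U[1][1]=1
  eliminate (2,1): mult=1, new row 2: (0, 0, 3, 4); set L[2][1]=1
  eliminate (3,1): mult=2, new row 3: (0, 0, 2, 4); set L[3][1]=2
k=2: U[2][2]=3
  eliminate (3,2): mult=4, new row 3: (0, 0, 0, 3); set L[3][2]=4

L[1][0] = 3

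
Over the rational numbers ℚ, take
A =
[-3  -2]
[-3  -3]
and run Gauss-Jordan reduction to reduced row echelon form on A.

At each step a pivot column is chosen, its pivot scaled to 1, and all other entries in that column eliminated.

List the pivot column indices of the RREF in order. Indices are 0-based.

pivot(0,0)=-3: scale R0 → (1, 2/3)
  clear (1,0): R1 −= (-3)R0 → (0, -1)
pivot(1,1)=-1: scale R1 → (0, 1)
  clear (0,1): R0 −= (2/3)R1 → (1, 0)

pivot columns: 0, 1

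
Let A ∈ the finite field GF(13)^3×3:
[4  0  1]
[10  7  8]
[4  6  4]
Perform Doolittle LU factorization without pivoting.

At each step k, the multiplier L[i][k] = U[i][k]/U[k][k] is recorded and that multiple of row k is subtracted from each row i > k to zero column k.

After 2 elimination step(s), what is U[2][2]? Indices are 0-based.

k=0: U[0][0]=4
  eliminate (1,0): mult=9, new row 1: (0, 7, 12); set L[1][0]=9
  eliminate (2,0): mult=1, new row 2: (0, 6, 3); set L[2][0]=1
k=1: U[1][1]=7
  eliminate (2,1): mult=12, new row 2: (0, 0, 2); set L[2][1]=12

U[2][2] = 2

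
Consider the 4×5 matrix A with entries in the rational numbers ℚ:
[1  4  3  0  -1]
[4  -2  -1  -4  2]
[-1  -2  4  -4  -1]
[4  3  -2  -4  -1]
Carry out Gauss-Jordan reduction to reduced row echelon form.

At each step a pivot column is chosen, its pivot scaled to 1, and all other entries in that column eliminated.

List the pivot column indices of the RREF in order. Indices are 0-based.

pivot(0,0)=1: scale R0 → (1, 4, 3, 0, -1)
  clear (1,0): R1 −= (4)R0 → (0, -18, -13, -4, 6)
  clear (2,0): R2 −= (-1)R0 → (0, 2, 7, -4, -2)
  clear (3,0): R3 −= (4)R0 → (0, -13, -14, -4, 3)
pivot(1,1)=-18: scale R1 → (0, 1, 13/18, 2/9, -1/3)
  clear (0,1): R0 −= (4)R1 → (1, 0, 1/9, -8/9, 1/3)
  clear (2,1): R2 −= (2)R1 → (0, 0, 50/9, -40/9, -4/3)
  clear (3,1): R3 −= (-13)R1 → (0, 0, -83/18, -10/9, -4/3)
pivot(2,2)=50/9: scale R2 → (0, 0, 1, -4/5, -6/25)
  clear (0,2): R0 −= (1/9)R2 → (1, 0, 0, -4/5, 9/25)
  clear (1,2): R1 −= (13/18)R2 → (0, 1, 0, 4/5, -4/25)
  clear (3,2): R3 −= (-83/18)R2 → (0, 0, 0, -24/5, -61/25)
pivot(3,3)=-24/5: scale R3 → (0, 0, 0, 1, 61/120)
  clear (0,3): R0 −= (-4/5)R3 → (1, 0, 0, 0, 23/30)
  clear (1,3): R1 −= (4/5)R3 → (0, 1, 0, 0, -17/30)
  clear (2,3): R2 −= (-4/5)R3 → (0, 0, 1, 0, 1/6)

pivot columns: 0, 1, 2, 3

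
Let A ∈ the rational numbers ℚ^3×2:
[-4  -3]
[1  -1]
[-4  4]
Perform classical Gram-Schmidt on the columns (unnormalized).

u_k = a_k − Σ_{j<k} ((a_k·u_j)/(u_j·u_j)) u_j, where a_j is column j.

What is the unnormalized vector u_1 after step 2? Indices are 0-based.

u_1 = (-119/33, -28/33, 112/33)

Step 1: u_0 = a_0 = (-4, 1, -4).
Step 2: u_1 = a_1 − (-5/33)·u_0 = (-119/33, -28/33, 112/33).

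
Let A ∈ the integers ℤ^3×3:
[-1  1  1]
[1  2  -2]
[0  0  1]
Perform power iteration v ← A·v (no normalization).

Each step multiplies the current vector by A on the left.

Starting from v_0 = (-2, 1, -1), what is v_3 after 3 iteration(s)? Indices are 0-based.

v_0 = (-2, 1, -1).
v_1 = A·v_0 = (2, 2, -1).
v_2 = A·v_1 = (-1, 8, -1).
v_3 = A·v_2 = (8, 17, -1).

v_3 = (8, 17, -1)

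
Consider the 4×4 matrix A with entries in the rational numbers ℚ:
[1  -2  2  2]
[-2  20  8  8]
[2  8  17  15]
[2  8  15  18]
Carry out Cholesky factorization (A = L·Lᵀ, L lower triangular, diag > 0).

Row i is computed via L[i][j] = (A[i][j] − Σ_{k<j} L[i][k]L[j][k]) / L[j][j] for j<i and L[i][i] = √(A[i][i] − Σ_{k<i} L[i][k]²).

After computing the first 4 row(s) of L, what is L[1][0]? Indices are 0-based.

Step 1: L[0][0] = √(1) = 1.
  L[1][0] = (-2) / L[0][0] = -2.
Step 2: L[1][1] = √(16) = 4.
  L[2][0] = (2) / L[0][0] = 2.
  L[2][1] = (12) / L[1][1] = 3.
Step 3: L[2][2] = √(4) = 2.
  L[3][0] = (2) / L[0][0] = 2.
  L[3][1] = (12) / L[1][1] = 3.
  L[3][2] = (2) / L[2][2] = 1.
Step 4: L[3][3] = √(4) = 2.

L[1][0] = -2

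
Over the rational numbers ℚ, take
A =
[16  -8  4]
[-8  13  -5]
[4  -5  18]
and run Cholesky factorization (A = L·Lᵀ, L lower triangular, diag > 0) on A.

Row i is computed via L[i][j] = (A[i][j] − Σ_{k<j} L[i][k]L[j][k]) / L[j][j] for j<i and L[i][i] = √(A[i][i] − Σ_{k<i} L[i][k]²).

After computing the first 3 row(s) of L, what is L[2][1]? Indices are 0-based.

L[2][1] = -1

Step 1: L[0][0] = √(16) = 4.
  L[1][0] = (-8) / L[0][0] = -2.
Step 2: L[1][1] = √(9) = 3.
  L[2][0] = (4) / L[0][0] = 1.
  L[2][1] = (-3) / L[1][1] = -1.
Step 3: L[2][2] = √(16) = 4.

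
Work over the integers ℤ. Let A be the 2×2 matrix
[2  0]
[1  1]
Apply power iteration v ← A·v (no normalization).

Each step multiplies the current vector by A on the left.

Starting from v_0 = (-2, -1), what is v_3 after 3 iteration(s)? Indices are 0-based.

v_3 = (-16, -15)

v_0 = (-2, -1).
v_1 = A·v_0 = (-4, -3).
v_2 = A·v_1 = (-8, -7).
v_3 = A·v_2 = (-16, -15).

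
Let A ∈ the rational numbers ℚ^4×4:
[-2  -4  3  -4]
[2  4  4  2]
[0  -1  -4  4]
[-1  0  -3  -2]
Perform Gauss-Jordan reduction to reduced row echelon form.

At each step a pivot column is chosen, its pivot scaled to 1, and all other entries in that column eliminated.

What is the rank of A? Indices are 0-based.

rank = 4

pivot(0,0)=-2: scale R0 → (1, 2, -3/2, 2)
  clear (1,0): R1 −= (2)R0 → (0, 0, 7, -2)
  clear (3,0): R3 −= (-1)R0 → (0, 2, -9/2, 0)
pivot(1,1): swap R1↔R2
pivot(1,1)=-1: scale R1 → (0, 1, 4, -4)
  clear (0,1): R0 −= (2)R1 → (1, 0, -19/2, 10)
  clear (3,1): R3 −= (2)R1 → (0, 0, -25/2, 8)
pivot(2,2)=7: scale R2 → (0, 0, 1, -2/7)
  clear (0,2): R0 −= (-19/2)R2 → (1, 0, 0, 51/7)
  clear (1,2): R1 −= (4)R2 → (0, 1, 0, -20/7)
  clear (3,2): R3 −= (-25/2)R2 → (0, 0, 0, 31/7)
pivot(3,3)=31/7: scale R3 → (0, 0, 0, 1)
  clear (0,3): R0 −= (51/7)R3 → (1, 0, 0, 0)
  clear (1,3): R1 −= (-20/7)R3 → (0, 1, 0, 0)
  clear (2,3): R2 −= (-2/7)R3 → (0, 0, 1, 0)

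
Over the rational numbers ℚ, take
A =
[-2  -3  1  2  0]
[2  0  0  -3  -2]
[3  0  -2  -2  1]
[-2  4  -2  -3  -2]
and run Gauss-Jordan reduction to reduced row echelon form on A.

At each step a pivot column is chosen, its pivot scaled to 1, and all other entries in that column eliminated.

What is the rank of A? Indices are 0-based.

rank = 4

pivot(0,0)=-2: scale R0 → (1, 3/2, -1/2, -1, 0)
  clear (1,0): R1 −= (2)R0 → (0, -3, 1, -1, -2)
  clear (2,0): R2 −= (3)R0 → (0, -9/2, -1/2, 1, 1)
  clear (3,0): R3 −= (-2)R0 → (0, 7, -3, -5, -2)
pivot(1,1)=-3: scale R1 → (0, 1, -1/3, 1/3, 2/3)
  clear (0,1): R0 −= (3/2)R1 → (1, 0, 0, -3/2, -1)
  clear (2,1): R2 −= (-9/2)R1 → (0, 0, -2, 5/2, 4)
  clear (3,1): R3 −= (7)R1 → (0, 0, -2/3, -22/3, -20/3)
pivot(2,2)=-2: scale R2 → (0, 0, 1, -5/4, -2)
  clear (1,2): R1 −= (-1/3)R2 → (0, 1, 0, -1/12, 0)
  clear (3,2): R3 −= (-2/3)R2 → (0, 0, 0, -49/6, -8)
pivot(3,3)=-49/6: scale R3 → (0, 0, 0, 1, 48/49)
  clear (0,3): R0 −= (-3/2)R3 → (1, 0, 0, 0, 23/49)
  clear (1,3): R1 −= (-1/12)R3 → (0, 1, 0, 0, 4/49)
  clear (2,3): R2 −= (-5/4)R3 → (0, 0, 1, 0, -38/49)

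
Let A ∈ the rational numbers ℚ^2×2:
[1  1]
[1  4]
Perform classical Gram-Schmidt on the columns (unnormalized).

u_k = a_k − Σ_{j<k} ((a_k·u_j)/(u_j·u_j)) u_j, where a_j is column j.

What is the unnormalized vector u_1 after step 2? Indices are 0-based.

Step 1: u_0 = a_0 = (1, 1).
Step 2: u_1 = a_1 − (5/2)·u_0 = (-3/2, 3/2).

u_1 = (-3/2, 3/2)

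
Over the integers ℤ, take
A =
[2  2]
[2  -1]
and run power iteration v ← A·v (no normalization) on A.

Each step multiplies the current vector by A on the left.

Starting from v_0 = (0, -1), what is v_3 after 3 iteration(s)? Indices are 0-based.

v_0 = (0, -1).
v_1 = A·v_0 = (-2, 1).
v_2 = A·v_1 = (-2, -5).
v_3 = A·v_2 = (-14, 1).

v_3 = (-14, 1)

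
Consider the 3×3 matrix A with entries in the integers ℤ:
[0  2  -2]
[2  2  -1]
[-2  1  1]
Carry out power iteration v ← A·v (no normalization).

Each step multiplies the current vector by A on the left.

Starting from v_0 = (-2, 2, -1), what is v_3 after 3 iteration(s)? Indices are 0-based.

v_0 = (-2, 2, -1).
v_1 = A·v_0 = (6, 1, 5).
v_2 = A·v_1 = (-8, 9, -6).
v_3 = A·v_2 = (30, 8, 19).

v_3 = (30, 8, 19)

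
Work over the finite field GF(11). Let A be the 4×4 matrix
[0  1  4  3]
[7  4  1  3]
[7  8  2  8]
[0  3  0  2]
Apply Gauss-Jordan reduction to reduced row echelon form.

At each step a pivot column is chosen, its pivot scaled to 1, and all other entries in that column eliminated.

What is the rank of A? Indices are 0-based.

rank = 4

pivot(0,0): swap R0↔R1
pivot(0,0)=7: scale R0 → (1, 10, 8, 2)
  clear (2,0): R2 −= (7)R0 → (0, 4, 1, 5)
pivot(1,1)=1: scale R1 → (0, 1, 4, 3)
  clear (0,1): R0 −= (10)R1 → (1, 0, 1, 5)
  clear (2,1): R2 −= (4)R1 → (0, 0, 7, 4)
  clear (3,1): R3 −= (3)R1 → (0, 0, 10, 4)
pivot(2,2)=7: scale R2 → (0, 0, 1, 10)
  clear (0,2): R0 −= (1)R2 → (1, 0, 0, 6)
  clear (1,2): R1 −= (4)R2 → (0, 1, 0, 7)
  clear (3,2): R3 −= (10)R2 → (0, 0, 0, 3)
pivot(3,3)=3: scale R3 → (0, 0, 0, 1)
  clear (0,3): R0 −= (6)R3 → (1, 0, 0, 0)
  clear (1,3): R1 −= (7)R3 → (0, 1, 0, 0)
  clear (2,3): R2 −= (10)R3 → (0, 0, 1, 0)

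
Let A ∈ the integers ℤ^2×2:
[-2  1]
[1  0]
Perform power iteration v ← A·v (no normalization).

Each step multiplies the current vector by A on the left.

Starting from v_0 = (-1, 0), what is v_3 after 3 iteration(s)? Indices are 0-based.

v_0 = (-1, 0).
v_1 = A·v_0 = (2, -1).
v_2 = A·v_1 = (-5, 2).
v_3 = A·v_2 = (12, -5).

v_3 = (12, -5)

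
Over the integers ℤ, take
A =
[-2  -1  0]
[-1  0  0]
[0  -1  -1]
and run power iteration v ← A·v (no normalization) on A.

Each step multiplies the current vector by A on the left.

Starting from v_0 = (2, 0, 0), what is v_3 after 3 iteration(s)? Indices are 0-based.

v_3 = (-24, -10, -6)

v_0 = (2, 0, 0).
v_1 = A·v_0 = (-4, -2, 0).
v_2 = A·v_1 = (10, 4, 2).
v_3 = A·v_2 = (-24, -10, -6).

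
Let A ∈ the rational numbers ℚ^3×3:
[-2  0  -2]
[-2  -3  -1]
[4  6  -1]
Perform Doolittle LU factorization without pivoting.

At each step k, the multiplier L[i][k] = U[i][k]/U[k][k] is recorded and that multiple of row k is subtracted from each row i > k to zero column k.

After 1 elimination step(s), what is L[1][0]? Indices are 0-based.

Step 1: pivot at (0,0) is -2.
  row1 ← row1 − (1)·row0  ⇒  L[1][0]=1, U row1=(0, -3, 1)
  row2 ← row2 − (-2)·row0  ⇒  L[2][0]=-2, U row2=(0, 6, -5)

L[1][0] = 1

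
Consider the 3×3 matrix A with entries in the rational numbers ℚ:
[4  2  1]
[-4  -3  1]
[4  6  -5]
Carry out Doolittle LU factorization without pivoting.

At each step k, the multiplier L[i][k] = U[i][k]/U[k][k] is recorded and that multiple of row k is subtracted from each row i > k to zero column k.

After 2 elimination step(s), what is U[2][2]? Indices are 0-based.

U[2][2] = 2

[col 0] pivot 4
  R1 -= -1*R0 → (0, -1, 2)  (L[1][0] := -1)
  R2 -= 1*R0 → (0, 4, -6)  (L[2][0] := 1)
[col 1] pivot -1
  R2 -= -4*R1 → (0, 0, 2)  (L[2][1] := -4)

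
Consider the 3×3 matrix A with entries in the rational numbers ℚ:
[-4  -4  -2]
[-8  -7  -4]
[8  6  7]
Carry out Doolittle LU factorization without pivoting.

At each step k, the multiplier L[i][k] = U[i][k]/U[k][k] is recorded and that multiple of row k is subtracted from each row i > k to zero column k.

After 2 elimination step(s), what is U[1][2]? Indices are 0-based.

[col 0] pivot -4
  R1 -= 2*R0 → (0, 1, 0)  (L[1][0] := 2)
  R2 -= -2*R0 → (0, -2, 3)  (L[2][0] := -2)
[col 1] pivot 1
  R2 -= -2*R1 → (0, 0, 3)  (L[2][1] := -2)

U[1][2] = 0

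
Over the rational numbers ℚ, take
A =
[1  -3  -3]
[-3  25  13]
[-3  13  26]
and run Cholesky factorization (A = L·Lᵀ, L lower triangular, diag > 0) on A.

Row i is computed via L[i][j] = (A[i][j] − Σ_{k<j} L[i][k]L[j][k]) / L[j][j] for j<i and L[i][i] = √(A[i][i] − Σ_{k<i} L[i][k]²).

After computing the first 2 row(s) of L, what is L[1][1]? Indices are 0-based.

L[1][1] = 4

Step 1: L[0][0] = √(1) = 1.
  L[1][0] = (-3) / L[0][0] = -3.
Step 2: L[1][1] = √(16) = 4.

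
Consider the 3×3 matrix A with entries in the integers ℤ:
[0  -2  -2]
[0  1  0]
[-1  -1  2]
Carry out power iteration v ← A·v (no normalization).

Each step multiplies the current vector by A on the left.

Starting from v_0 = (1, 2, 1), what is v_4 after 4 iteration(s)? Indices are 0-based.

v_0 = (1, 2, 1).
v_1 = A·v_0 = (-6, 2, -1).
v_2 = A·v_1 = (-2, 2, 2).
v_3 = A·v_2 = (-8, 2, 4).
v_4 = A·v_3 = (-12, 2, 14).

v_4 = (-12, 2, 14)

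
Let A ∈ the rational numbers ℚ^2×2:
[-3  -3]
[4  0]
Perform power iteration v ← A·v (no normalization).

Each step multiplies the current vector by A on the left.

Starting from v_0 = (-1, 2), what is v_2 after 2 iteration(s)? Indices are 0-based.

v_2 = (21, -12)

v_0 = (-1, 2).
v_1 = A·v_0 = (-3, -4).
v_2 = A·v_1 = (21, -12).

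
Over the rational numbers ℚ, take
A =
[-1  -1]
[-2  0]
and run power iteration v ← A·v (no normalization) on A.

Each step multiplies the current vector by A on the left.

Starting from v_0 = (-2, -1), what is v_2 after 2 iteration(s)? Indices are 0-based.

v_0 = (-2, -1).
v_1 = A·v_0 = (3, 4).
v_2 = A·v_1 = (-7, -6).

v_2 = (-7, -6)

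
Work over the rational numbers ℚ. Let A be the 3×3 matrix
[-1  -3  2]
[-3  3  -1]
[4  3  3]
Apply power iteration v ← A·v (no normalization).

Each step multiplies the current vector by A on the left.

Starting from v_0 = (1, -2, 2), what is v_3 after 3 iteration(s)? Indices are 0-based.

v_3 = (190, -303, -19)

v_0 = (1, -2, 2).
v_1 = A·v_0 = (9, -11, 4).
v_2 = A·v_1 = (32, -64, 15).
v_3 = A·v_2 = (190, -303, -19).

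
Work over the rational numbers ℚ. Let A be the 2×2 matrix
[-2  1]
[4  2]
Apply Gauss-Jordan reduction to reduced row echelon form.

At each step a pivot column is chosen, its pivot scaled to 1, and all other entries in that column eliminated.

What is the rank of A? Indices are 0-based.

[1] R0 /= -2  ⇒  (1, -1/2)
     R1 -= 4·R0  ⇒  (0, 4)
[2] R1 /= 4  ⇒  (0, 1)
     R0 -= -1/2·R1  ⇒  (1, 0)

rank = 2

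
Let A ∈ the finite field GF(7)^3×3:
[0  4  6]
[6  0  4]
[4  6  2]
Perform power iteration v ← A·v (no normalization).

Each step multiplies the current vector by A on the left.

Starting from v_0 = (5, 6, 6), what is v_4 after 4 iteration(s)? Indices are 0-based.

v_0 = (5, 6, 6).
v_1 = A·v_0 = (4, 5, 5).
v_2 = A·v_1 = (1, 2, 0).
v_3 = A·v_2 = (1, 6, 2).
v_4 = A·v_3 = (1, 0, 2).

v_4 = (1, 0, 2)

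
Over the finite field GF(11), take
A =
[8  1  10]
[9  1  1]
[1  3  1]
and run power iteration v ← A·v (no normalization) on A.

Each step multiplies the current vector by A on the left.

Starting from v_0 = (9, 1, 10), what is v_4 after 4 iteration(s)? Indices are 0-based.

v_4 = (0, 0, 4)

v_0 = (9, 1, 10).
v_1 = A·v_0 = (8, 4, 0).
v_2 = A·v_1 = (2, 10, 9).
v_3 = A·v_2 = (6, 4, 8).
v_4 = A·v_3 = (0, 0, 4).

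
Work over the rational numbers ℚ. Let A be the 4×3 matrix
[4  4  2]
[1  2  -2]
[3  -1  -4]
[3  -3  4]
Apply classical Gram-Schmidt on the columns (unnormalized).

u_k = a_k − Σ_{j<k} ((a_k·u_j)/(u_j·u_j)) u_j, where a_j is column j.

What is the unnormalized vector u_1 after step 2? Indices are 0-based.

Step 1: u_0 = a_0 = (4, 1, 3, 3).
Step 2: u_1 = a_1 − (6/35)·u_0 = (116/35, 64/35, -53/35, -123/35).

u_1 = (116/35, 64/35, -53/35, -123/35)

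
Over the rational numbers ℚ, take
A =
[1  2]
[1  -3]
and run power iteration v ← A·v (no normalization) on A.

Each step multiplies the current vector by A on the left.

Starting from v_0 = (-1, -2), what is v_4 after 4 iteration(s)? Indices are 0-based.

v_0 = (-1, -2).
v_1 = A·v_0 = (-5, 5).
v_2 = A·v_1 = (5, -20).
v_3 = A·v_2 = (-35, 65).
v_4 = A·v_3 = (95, -230).

v_4 = (95, -230)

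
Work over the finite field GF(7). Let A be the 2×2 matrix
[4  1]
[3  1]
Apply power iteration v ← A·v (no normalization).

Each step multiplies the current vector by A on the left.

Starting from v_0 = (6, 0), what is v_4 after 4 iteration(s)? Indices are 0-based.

v_4 = (5, 5)

v_0 = (6, 0).
v_1 = A·v_0 = (3, 4).
v_2 = A·v_1 = (2, 6).
v_3 = A·v_2 = (0, 5).
v_4 = A·v_3 = (5, 5).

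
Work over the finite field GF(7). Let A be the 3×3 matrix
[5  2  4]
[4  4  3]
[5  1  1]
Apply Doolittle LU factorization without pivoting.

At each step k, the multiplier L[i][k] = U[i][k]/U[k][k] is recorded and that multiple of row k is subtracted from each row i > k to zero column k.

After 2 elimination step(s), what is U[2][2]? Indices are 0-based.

[col 0] pivot 5
  R1 -= 5*R0 → (0, 1, 4)  (L[1][0] := 5)
  R2 -= 1*R0 → (0, 6, 4)  (L[2][0] := 1)
[col 1] pivot 1
  R2 -= 6*R1 → (0, 0, 1)  (L[2][1] := 6)

U[2][2] = 1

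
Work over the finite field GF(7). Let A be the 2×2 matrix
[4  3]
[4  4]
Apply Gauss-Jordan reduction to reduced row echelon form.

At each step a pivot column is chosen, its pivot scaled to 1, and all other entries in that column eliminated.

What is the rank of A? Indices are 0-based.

pivot(0,0)=4: scale R0 → (1, 6)
  clear (1,0): R1 −= (4)R0 → (0, 1)
pivot(1,1)=1: scale R1 → (0, 1)
  clear (0,1): R0 −= (6)R1 → (1, 0)

rank = 2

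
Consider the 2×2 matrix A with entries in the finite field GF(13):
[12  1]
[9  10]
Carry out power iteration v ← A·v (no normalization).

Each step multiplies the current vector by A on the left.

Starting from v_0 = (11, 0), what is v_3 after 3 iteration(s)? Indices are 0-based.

v_0 = (11, 0).
v_1 = A·v_0 = (2, 8).
v_2 = A·v_1 = (6, 7).
v_3 = A·v_2 = (1, 7).

v_3 = (1, 7)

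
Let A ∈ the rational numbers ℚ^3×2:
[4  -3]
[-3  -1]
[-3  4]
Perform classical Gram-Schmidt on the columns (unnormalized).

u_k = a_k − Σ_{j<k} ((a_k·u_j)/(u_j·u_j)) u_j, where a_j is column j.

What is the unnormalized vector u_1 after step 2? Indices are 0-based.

Step 1: u_0 = a_0 = (4, -3, -3).
Step 2: u_1 = a_1 − (-21/34)·u_0 = (-9/17, -97/34, 73/34).

u_1 = (-9/17, -97/34, 73/34)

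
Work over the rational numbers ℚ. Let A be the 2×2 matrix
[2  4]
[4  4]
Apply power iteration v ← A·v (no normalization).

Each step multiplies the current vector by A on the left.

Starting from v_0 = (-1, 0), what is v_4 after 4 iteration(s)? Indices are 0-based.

v_4 = (-976, -1248)

v_0 = (-1, 0).
v_1 = A·v_0 = (-2, -4).
v_2 = A·v_1 = (-20, -24).
v_3 = A·v_2 = (-136, -176).
v_4 = A·v_3 = (-976, -1248).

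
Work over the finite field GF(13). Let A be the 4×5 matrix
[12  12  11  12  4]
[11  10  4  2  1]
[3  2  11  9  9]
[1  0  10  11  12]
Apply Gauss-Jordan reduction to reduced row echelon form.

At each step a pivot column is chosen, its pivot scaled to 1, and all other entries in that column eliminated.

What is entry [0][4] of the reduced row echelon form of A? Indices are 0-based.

M[0][4] = 8

pivot(0,0)=12: scale R0 → (1, 1, 2, 1, 9)
  clear (1,0): R1 −= (11)R0 → (0, 12, 8, 4, 6)
  clear (2,0): R2 −= (3)R0 → (0, 12, 5, 6, 8)
  clear (3,0): R3 −= (1)R0 → (0, 12, 8, 10, 3)
pivot(1,1)=12: scale R1 → (0, 1, 5, 9, 7)
  clear (0,1): R0 −= (1)R1 → (1, 0, 10, 5, 2)
  clear (2,1): R2 −= (12)R1 → (0, 0, 10, 2, 2)
  clear (3,1): R3 −= (12)R1 → (0, 0, 0, 6, 10)
pivot(2,2)=10: scale R2 → (0, 0, 1, 8, 8)
  clear (0,2): R0 −= (10)R2 → (1, 0, 0, 3, 0)
  clear (1,2): R1 −= (5)R2 → (0, 1, 0, 8, 6)
pivot(3,3)=6: scale R3 → (0, 0, 0, 1, 6)
  clear (0,3): R0 −= (3)R3 → (1, 0, 0, 0, 8)
  clear (1,3): R1 −= (8)R3 → (0, 1, 0, 0, 10)
  clear (2,3): R2 −= (8)R3 → (0, 0, 1, 0, 12)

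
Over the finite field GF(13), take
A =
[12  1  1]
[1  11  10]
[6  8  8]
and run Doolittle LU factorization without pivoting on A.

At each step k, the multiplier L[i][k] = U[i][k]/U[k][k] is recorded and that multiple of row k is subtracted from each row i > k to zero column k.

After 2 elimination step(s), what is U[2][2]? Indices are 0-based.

k=0: U[0][0]=12
  eliminate (1,0): mult=12, new row 1: (0, 12, 11); set L[1][0]=12
  eliminate (2,0): mult=7, new row 2: (0, 1, 1); set L[2][0]=7
k=1: U[1][1]=12
  eliminate (2,1): mult=12, new row 2: (0, 0, 12); set L[2][1]=12

U[2][2] = 12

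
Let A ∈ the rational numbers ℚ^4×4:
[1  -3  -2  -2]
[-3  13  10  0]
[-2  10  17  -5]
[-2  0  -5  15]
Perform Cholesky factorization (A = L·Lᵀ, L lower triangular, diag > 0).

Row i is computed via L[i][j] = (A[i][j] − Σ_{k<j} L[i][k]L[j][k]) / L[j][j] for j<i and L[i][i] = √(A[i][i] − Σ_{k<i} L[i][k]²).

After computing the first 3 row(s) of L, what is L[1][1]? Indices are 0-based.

L[1][1] = 2

Step 1: L[0][0] = √(1) = 1.
  L[1][0] = (-3) / L[0][0] = -3.
Step 2: L[1][1] = √(4) = 2.
  L[2][0] = (-2) / L[0][0] = -2.
  L[2][1] = (4) / L[1][1] = 2.
Step 3: L[2][2] = √(9) = 3.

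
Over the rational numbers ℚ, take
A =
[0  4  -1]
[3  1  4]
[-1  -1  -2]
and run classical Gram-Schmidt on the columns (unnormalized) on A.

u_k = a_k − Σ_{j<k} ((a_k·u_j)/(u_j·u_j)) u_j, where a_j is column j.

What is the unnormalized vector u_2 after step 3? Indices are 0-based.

Step 1: u_0 = a_0 = (0, 3, -1).
Step 2: u_1 = a_1 − (2/5)·u_0 = (4, -1/5, -3/5).
Step 3: u_2 = a_2 − (7/5)·u_0 − (-9/41)·u_1 = (-5/41, -10/41, -30/41).

u_2 = (-5/41, -10/41, -30/41)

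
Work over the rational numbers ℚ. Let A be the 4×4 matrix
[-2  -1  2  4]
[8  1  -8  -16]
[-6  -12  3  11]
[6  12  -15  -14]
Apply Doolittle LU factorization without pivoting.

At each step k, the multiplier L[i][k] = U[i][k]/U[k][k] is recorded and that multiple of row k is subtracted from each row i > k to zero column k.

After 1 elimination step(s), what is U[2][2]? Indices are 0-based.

k=0: U[0][0]=-2
  eliminate (1,0): mult=-4, new row 1: (0, -3, 0, 0); set L[1][0]=-4
  eliminate (2,0): mult=3, new row 2: (0, -9, -3, -1); set L[2][0]=3
  eliminate (3,0): mult=-3, new row 3: (0, 9, -9, -2); set L[3][0]=-3

U[2][2] = -3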